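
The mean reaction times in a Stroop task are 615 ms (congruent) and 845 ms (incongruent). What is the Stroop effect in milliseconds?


Stroop effect = RT(incongruent) - RT(congruent)
= 845 - 615
= 230 ms


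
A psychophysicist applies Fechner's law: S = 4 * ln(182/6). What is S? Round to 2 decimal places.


S = 4 * ln(182/6)
I/I0 = 30.333333
ln(30.333333) = 3.4122
S = 4 * 3.4122
= 13.65


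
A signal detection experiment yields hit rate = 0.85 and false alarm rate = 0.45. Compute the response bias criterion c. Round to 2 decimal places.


c = -0.5 * (z(HR) + z(FAR))
z(0.85) = 1.0364
z(0.45) = -0.1257
c = -0.5 * (1.0364 + -0.1257)
= -0.5 * 0.9107
= -0.46


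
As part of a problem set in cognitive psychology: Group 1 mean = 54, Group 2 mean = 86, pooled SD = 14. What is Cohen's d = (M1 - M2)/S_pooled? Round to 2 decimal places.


Cohen's d = (M1 - M2) / S_pooled
= (54 - 86) / 14
= -32 / 14
= -2.29


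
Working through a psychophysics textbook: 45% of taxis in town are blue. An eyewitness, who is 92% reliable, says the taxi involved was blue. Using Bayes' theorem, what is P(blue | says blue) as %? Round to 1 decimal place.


P(blue | says blue) = P(says blue | blue)*P(blue) / [P(says blue | blue)*P(blue) + P(says blue | not blue)*P(not blue)]
Numerator = 0.92 * 0.45 = 0.414
False identification = 0.08 * 0.55 = 0.044
P = 0.414 / (0.414 + 0.044)
= 0.414 / 0.458
As percentage = 90.4


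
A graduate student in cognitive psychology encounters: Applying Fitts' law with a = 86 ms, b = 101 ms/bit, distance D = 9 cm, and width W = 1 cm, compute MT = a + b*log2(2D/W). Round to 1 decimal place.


MT = 86 + 101 * log2(2*9/1)
2D/W = 18.0
log2(18.0) = 4.1699
MT = 86 + 101 * 4.1699
= 507.2 ms


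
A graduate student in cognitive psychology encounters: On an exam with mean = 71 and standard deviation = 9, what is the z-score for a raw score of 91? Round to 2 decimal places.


z = (X - mu) / sigma
= (91 - 71) / 9
= 20 / 9
= 2.22


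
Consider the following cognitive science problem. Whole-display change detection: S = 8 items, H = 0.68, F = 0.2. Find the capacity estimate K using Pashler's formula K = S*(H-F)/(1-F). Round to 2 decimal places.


K = S * (H - F) / (1 - F)
H - F = 0.48
1 - F = 0.8
K = 8 * 0.48 / 0.8
= 4.80


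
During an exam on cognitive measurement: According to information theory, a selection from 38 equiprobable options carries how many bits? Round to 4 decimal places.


H = log2(n)
H = log2(38)
= 5.2479


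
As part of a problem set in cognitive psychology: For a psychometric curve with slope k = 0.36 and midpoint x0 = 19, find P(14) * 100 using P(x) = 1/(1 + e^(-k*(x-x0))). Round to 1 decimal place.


P(x) = 1/(1 + e^(-0.36*(14 - 19)))
Exponent = -0.36 * -5 = 1.8
e^(1.8) = 6.049647
P = 1/(1 + 6.049647) = 0.141851
Percentage = 14.2


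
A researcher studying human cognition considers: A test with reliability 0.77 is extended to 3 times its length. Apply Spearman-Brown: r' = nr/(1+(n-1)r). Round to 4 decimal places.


r_new = n*r / (1 + (n-1)*r)
Numerator = 3 * 0.77 = 2.31
Denominator = 1 + 2 * 0.77 = 2.54
r_new = 2.31 / 2.54
= 0.9094


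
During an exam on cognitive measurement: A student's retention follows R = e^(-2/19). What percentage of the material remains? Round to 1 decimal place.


R = e^(-t/S)
-t/S = -2/19 = -0.105263
R = e^(-0.105263) = 0.900088
Percentage = 0.900088 * 100
= 90.0


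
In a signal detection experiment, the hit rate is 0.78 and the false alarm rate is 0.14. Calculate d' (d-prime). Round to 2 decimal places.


d' = z(HR) - z(FAR)
z(0.78) = 0.7722
z(0.14) = -1.0803
d' = 0.7722 - -1.0803
= 1.85


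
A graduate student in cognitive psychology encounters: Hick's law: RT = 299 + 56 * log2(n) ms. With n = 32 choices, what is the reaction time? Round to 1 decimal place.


RT = 299 + 56 * log2(32)
log2(32) = 5.0
RT = 299 + 56 * 5.0
= 299 + 280.0
= 579.0 ms


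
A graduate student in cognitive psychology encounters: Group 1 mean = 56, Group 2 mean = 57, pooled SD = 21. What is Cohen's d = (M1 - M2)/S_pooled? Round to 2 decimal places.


Cohen's d = (M1 - M2) / S_pooled
= (56 - 57) / 21
= -1 / 21
= -0.05


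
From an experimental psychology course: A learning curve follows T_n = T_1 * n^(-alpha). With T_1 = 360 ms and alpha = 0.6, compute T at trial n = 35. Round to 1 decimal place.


T_n = 360 * 35^(-0.6)
35^(-0.6) = 0.118457
T_n = 360 * 0.118457
= 42.6 ms


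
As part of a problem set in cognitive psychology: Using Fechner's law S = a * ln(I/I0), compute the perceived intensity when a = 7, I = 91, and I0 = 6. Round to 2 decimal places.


S = 7 * ln(91/6)
I/I0 = 15.166667
ln(15.166667) = 2.7191
S = 7 * 2.7191
= 19.03


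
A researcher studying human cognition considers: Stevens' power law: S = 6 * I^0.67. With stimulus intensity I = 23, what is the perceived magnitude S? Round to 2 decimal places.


S = 6 * 23^0.67
23^0.67 = 8.1726
S = 6 * 8.1726
= 49.04


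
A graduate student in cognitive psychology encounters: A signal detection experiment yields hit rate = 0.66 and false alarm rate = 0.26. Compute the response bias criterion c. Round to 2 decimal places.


c = -0.5 * (z(HR) + z(FAR))
z(0.66) = 0.4125
z(0.26) = -0.6433
c = -0.5 * (0.4125 + -0.6433)
= -0.5 * -0.2308
= 0.12


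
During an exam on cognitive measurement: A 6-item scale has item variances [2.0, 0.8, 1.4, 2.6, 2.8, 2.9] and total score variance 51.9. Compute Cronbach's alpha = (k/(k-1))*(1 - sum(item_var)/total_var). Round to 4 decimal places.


alpha = (k/(k-1)) * (1 - sum(s_i^2)/s_total^2)
sum(item variances) = 12.5
k/(k-1) = 6/5 = 1.2
1 - 12.5/51.9 = 1 - 0.240848 = 0.759152
alpha = 1.2 * 0.759152
= 0.9110


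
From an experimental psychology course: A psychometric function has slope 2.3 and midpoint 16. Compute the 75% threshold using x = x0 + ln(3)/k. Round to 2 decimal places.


At P = 0.75: 0.75 = 1/(1 + e^(-k*(x-x0)))
Solving: e^(-k*(x-x0)) = 1/3
x = x0 + ln(3)/k
ln(3) = 1.0986
x = 16 + 1.0986/2.3
= 16 + 0.4777
= 16.48


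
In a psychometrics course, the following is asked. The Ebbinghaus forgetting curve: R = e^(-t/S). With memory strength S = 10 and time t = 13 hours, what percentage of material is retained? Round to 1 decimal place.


R = e^(-t/S)
-t/S = -13/10 = -1.3
R = e^(-1.3) = 0.272532
Percentage = 0.272532 * 100
= 27.3


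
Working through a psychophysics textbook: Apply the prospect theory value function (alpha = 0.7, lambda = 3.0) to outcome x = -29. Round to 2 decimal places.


Since x = -29 < 0, use v(x) = -lambda*(-x)^alpha
(-x) = 29
29^0.7 = 10.5604
v(-29) = -3.0 * 10.5604
= -31.68


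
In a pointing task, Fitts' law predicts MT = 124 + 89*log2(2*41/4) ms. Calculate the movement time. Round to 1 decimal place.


MT = 124 + 89 * log2(2*41/4)
2D/W = 20.5
log2(20.5) = 4.3576
MT = 124 + 89 * 4.3576
= 511.8 ms


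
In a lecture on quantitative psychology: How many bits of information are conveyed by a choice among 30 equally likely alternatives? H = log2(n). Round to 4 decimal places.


H = log2(n)
H = log2(30)
= 4.9069


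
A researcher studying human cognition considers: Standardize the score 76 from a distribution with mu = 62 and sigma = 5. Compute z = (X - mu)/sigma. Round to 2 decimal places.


z = (X - mu) / sigma
= (76 - 62) / 5
= 14 / 5
= 2.80


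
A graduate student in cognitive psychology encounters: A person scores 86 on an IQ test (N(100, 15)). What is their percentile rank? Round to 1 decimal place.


z = (IQ - mean) / SD
z = (86 - 100) / 15 = -0.9333
Percentile = Phi(-0.9333) * 100
Phi(-0.9333) = 0.175333
= 17.5


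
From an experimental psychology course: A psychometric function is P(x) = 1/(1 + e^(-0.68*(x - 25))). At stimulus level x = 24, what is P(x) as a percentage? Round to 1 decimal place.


P(x) = 1/(1 + e^(-0.68*(24 - 25)))
Exponent = -0.68 * -1 = 0.68
e^(0.68) = 1.973878
P = 1/(1 + 1.973878) = 0.336261
Percentage = 33.6


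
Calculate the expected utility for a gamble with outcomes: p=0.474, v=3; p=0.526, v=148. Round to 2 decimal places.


EU = sum(p_i * v_i)
0.474 * 3 = 1.422
0.526 * 148 = 77.848
EU = 1.422 + 77.848
= 79.27


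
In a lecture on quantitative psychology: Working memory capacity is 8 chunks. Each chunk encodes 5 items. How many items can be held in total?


Total items = chunks * items_per_chunk
= 8 * 5
= 40


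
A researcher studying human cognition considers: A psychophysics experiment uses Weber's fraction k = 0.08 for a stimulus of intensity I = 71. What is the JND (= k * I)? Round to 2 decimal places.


JND = k * I
JND = 0.08 * 71
= 5.68


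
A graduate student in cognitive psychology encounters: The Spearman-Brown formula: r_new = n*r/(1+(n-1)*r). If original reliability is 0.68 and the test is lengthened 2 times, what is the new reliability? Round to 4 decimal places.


r_new = n*r / (1 + (n-1)*r)
Numerator = 2 * 0.68 = 1.36
Denominator = 1 + 1 * 0.68 = 1.68
r_new = 1.36 / 1.68
= 0.8095


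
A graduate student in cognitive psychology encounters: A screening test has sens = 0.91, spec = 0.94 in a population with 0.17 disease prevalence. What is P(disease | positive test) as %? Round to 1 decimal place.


PPV = (sens * prev) / (sens * prev + (1-spec) * (1-prev))
Numerator = 0.91 * 0.17 = 0.1547
P(positive and no disease) = (1 - spec) * (1 - prev) = (1 - 0.94) * (1 - 0.17) = 0.0498
Denominator = 0.1547 + 0.0498 = 0.2045
PPV = 0.1547 / 0.2045 = 0.756479
As percentage = 75.6


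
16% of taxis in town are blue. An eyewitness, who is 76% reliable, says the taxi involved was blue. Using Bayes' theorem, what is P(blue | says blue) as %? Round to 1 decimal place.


P(blue | says blue) = P(says blue | blue)*P(blue) / [P(says blue | blue)*P(blue) + P(says blue | not blue)*P(not blue)]
Numerator = 0.76 * 0.16 = 0.1216
False identification = 0.24 * 0.84 = 0.2016
P = 0.1216 / (0.1216 + 0.2016)
= 0.1216 / 0.3232
As percentage = 37.6


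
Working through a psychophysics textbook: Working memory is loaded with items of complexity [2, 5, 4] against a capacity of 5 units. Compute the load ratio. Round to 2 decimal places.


Total complexity = 2 + 5 + 4 = 11
Load = total / capacity = 11 / 5
= 2.20


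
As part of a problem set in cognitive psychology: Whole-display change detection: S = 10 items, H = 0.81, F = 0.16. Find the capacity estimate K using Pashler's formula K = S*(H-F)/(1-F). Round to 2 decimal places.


K = S * (H - F) / (1 - F)
H - F = 0.65
1 - F = 0.84
K = 10 * 0.65 / 0.84
= 7.74


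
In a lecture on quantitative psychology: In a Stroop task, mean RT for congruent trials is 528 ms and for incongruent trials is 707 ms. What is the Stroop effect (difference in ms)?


Stroop effect = RT(incongruent) - RT(congruent)
= 707 - 528
= 179 ms


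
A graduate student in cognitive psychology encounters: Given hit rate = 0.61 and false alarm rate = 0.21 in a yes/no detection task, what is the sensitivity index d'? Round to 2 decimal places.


d' = z(HR) - z(FAR)
z(0.61) = 0.2793
z(0.21) = -0.8064
d' = 0.2793 - -0.8064
= 1.09


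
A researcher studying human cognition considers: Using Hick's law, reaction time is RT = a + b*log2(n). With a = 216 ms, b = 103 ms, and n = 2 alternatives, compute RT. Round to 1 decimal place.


RT = 216 + 103 * log2(2)
log2(2) = 1.0
RT = 216 + 103 * 1.0
= 216 + 103.0
= 319.0 ms


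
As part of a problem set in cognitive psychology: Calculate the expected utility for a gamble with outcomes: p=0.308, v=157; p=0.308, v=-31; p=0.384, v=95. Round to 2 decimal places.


EU = sum(p_i * v_i)
0.308 * 157 = 48.356
0.308 * -31 = -9.548
0.384 * 95 = 36.48
EU = 48.356 + -9.548 + 36.48
= 75.29


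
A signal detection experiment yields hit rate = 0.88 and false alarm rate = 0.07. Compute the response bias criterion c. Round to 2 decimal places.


c = -0.5 * (z(HR) + z(FAR))
z(0.88) = 1.175
z(0.07) = -1.4758
c = -0.5 * (1.175 + -1.4758)
= -0.5 * -0.3008
= 0.15


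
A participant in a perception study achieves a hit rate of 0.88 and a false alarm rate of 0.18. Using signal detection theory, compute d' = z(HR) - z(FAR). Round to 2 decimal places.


d' = z(HR) - z(FAR)
z(0.88) = 1.175
z(0.18) = -0.9154
d' = 1.175 - -0.9154
= 2.09


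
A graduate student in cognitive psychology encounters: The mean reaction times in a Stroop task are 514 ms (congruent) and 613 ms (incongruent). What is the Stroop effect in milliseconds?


Stroop effect = RT(incongruent) - RT(congruent)
= 613 - 514
= 99 ms


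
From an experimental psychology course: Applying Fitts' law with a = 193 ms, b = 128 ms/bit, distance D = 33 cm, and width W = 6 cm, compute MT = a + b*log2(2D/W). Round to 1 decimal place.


MT = 193 + 128 * log2(2*33/6)
2D/W = 11.0
log2(11.0) = 3.4594
MT = 193 + 128 * 3.4594
= 635.8 ms


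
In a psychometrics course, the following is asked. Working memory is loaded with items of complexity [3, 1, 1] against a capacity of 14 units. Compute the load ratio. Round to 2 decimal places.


Total complexity = 3 + 1 + 1 = 5
Load = total / capacity = 5 / 14
= 0.36


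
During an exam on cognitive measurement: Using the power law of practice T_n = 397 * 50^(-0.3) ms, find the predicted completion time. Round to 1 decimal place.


T_n = 397 * 50^(-0.3)
50^(-0.3) = 0.309249
T_n = 397 * 0.309249
= 122.8 ms


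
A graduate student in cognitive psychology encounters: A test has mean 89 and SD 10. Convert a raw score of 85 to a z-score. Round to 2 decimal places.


z = (X - mu) / sigma
= (85 - 89) / 10
= -4 / 10
= -0.40


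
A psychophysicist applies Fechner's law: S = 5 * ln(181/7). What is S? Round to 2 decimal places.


S = 5 * ln(181/7)
I/I0 = 25.857143
ln(25.857143) = 3.2526
S = 5 * 3.2526
= 16.26


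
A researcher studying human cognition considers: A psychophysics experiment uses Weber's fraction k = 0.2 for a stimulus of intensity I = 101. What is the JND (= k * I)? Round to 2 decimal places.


JND = k * I
JND = 0.2 * 101
= 20.20


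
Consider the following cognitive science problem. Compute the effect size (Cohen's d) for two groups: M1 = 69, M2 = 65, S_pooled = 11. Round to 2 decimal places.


Cohen's d = (M1 - M2) / S_pooled
= (69 - 65) / 11
= 4 / 11
= 0.36


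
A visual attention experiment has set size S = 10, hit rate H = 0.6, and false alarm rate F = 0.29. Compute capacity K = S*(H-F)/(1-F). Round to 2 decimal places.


K = S * (H - F) / (1 - F)
H - F = 0.31
1 - F = 0.71
K = 10 * 0.31 / 0.71
= 4.37


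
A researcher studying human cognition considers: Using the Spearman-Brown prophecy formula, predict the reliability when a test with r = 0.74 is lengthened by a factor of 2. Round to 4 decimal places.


r_new = n*r / (1 + (n-1)*r)
Numerator = 2 * 0.74 = 1.48
Denominator = 1 + 1 * 0.74 = 1.74
r_new = 1.48 / 1.74
= 0.8506


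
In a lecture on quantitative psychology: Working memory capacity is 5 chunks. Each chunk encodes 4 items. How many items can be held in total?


Total items = chunks * items_per_chunk
= 5 * 4
= 20


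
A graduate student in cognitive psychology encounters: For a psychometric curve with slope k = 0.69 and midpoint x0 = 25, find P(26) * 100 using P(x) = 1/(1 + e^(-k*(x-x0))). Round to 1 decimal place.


P(x) = 1/(1 + e^(-0.69*(26 - 25)))
Exponent = -0.69 * 1 = -0.69
e^(-0.69) = 0.501576
P = 1/(1 + 0.501576) = 0.665967
Percentage = 66.6


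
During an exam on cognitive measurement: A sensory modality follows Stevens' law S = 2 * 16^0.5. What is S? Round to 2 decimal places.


S = 2 * 16^0.5
16^0.5 = 4.0
S = 2 * 4.0
= 8.00


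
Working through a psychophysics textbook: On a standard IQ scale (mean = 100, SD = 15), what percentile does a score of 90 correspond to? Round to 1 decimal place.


z = (IQ - mean) / SD
z = (90 - 100) / 15 = -0.6667
Percentile = Phi(-0.6667) * 100
Phi(-0.6667) = 0.252482
= 25.2


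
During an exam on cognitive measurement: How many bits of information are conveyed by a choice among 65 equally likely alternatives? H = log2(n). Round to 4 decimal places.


H = log2(n)
H = log2(65)
= 6.0224


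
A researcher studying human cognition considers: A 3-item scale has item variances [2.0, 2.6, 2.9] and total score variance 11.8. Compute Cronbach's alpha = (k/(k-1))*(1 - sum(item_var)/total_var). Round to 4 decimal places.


alpha = (k/(k-1)) * (1 - sum(s_i^2)/s_total^2)
sum(item variances) = 7.5
k/(k-1) = 3/2 = 1.5
1 - 7.5/11.8 = 1 - 0.635593 = 0.364407
alpha = 1.5 * 0.364407
= 0.5466


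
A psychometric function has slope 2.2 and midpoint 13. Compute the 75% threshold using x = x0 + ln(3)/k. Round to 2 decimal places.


At P = 0.75: 0.75 = 1/(1 + e^(-k*(x-x0)))
Solving: e^(-k*(x-x0)) = 1/3
x = x0 + ln(3)/k
ln(3) = 1.0986
x = 13 + 1.0986/2.2
= 13 + 0.4994
= 13.50


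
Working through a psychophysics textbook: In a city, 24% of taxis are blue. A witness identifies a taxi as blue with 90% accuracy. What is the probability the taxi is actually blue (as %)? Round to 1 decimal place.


P(blue | says blue) = P(says blue | blue)*P(blue) / [P(says blue | blue)*P(blue) + P(says blue | not blue)*P(not blue)]
Numerator = 0.9 * 0.24 = 0.216
False identification = 0.1 * 0.76 = 0.076
P = 0.216 / (0.216 + 0.076)
= 0.216 / 0.292
As percentage = 74.0


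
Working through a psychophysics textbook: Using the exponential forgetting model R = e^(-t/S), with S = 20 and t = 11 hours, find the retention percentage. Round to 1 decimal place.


R = e^(-t/S)
-t/S = -11/20 = -0.55
R = e^(-0.55) = 0.57695
Percentage = 0.57695 * 100
= 57.7


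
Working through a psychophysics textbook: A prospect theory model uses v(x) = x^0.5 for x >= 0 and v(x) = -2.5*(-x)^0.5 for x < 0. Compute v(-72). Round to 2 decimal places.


Since x = -72 < 0, use v(x) = -lambda*(-x)^alpha
(-x) = 72
72^0.5 = 8.4853
v(-72) = -2.5 * 8.4853
= -21.21


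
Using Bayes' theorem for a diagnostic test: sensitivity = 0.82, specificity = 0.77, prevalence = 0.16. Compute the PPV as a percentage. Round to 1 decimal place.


PPV = (sens * prev) / (sens * prev + (1-spec) * (1-prev))
Numerator = 0.82 * 0.16 = 0.1312
P(positive and no disease) = (1 - spec) * (1 - prev) = (1 - 0.77) * (1 - 0.16) = 0.1932
Denominator = 0.1312 + 0.1932 = 0.3244
PPV = 0.1312 / 0.3244 = 0.404439
As percentage = 40.4


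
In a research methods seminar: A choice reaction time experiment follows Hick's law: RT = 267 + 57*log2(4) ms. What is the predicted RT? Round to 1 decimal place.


RT = 267 + 57 * log2(4)
log2(4) = 2.0
RT = 267 + 57 * 2.0
= 267 + 114.0
= 381.0 ms


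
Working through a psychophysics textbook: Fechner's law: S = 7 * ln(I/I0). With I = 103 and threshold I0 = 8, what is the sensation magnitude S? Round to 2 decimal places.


S = 7 * ln(103/8)
I/I0 = 12.875
ln(12.875) = 2.5553
S = 7 * 2.5553
= 17.89


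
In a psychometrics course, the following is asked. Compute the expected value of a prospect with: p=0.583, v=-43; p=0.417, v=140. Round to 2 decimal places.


EU = sum(p_i * v_i)
0.583 * -43 = -25.069
0.417 * 140 = 58.38
EU = -25.069 + 58.38
= 33.31


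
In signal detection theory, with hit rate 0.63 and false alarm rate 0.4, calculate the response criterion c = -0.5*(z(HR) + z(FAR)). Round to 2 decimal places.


c = -0.5 * (z(HR) + z(FAR))
z(0.63) = 0.3319
z(0.4) = -0.2533
c = -0.5 * (0.3319 + -0.2533)
= -0.5 * 0.0786
= -0.04


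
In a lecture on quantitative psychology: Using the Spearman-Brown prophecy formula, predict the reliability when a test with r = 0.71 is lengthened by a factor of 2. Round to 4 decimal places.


r_new = n*r / (1 + (n-1)*r)
Numerator = 2 * 0.71 = 1.42
Denominator = 1 + 1 * 0.71 = 1.71
r_new = 1.42 / 1.71
= 0.8304


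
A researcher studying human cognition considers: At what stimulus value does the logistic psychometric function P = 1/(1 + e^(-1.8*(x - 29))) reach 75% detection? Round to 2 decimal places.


At P = 0.75: 0.75 = 1/(1 + e^(-k*(x-x0)))
Solving: e^(-k*(x-x0)) = 1/3
x = x0 + ln(3)/k
ln(3) = 1.0986
x = 29 + 1.0986/1.8
= 29 + 0.6103
= 29.61


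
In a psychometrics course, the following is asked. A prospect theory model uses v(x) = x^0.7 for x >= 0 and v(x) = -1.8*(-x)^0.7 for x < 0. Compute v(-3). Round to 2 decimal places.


Since x = -3 < 0, use v(x) = -lambda*(-x)^alpha
(-x) = 3
3^0.7 = 2.1577
v(-3) = -1.8 * 2.1577
= -3.88


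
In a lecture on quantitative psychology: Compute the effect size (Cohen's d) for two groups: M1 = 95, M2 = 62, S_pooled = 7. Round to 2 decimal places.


Cohen's d = (M1 - M2) / S_pooled
= (95 - 62) / 7
= 33 / 7
= 4.71


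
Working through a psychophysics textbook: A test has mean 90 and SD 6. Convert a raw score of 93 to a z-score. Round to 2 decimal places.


z = (X - mu) / sigma
= (93 - 90) / 6
= 3 / 6
= 0.50


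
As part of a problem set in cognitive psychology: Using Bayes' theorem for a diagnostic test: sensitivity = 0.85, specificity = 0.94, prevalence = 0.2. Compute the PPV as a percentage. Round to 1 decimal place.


PPV = (sens * prev) / (sens * prev + (1-spec) * (1-prev))
Numerator = 0.85 * 0.2 = 0.17
P(positive and no disease) = (1 - spec) * (1 - prev) = (1 - 0.94) * (1 - 0.2) = 0.048
Denominator = 0.17 + 0.048 = 0.218
PPV = 0.17 / 0.218 = 0.779817
As percentage = 78.0


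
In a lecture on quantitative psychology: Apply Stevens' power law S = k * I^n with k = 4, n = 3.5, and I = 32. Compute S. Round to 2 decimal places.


S = 4 * 32^3.5
32^3.5 = 185363.8
S = 4 * 185363.8
= 741455.20


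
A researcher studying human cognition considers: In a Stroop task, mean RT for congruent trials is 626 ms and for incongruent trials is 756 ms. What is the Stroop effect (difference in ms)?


Stroop effect = RT(incongruent) - RT(congruent)
= 756 - 626
= 130 ms


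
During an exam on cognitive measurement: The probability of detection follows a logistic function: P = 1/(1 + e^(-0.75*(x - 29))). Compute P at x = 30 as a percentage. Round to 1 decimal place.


P(x) = 1/(1 + e^(-0.75*(30 - 29)))
Exponent = -0.75 * 1 = -0.75
e^(-0.75) = 0.472367
P = 1/(1 + 0.472367) = 0.679178
Percentage = 67.9


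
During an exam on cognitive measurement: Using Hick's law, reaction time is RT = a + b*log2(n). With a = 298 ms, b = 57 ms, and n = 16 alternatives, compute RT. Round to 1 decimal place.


RT = 298 + 57 * log2(16)
log2(16) = 4.0
RT = 298 + 57 * 4.0
= 298 + 228.0
= 526.0 ms


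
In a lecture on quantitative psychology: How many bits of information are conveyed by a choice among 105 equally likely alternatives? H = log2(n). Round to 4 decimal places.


H = log2(n)
H = log2(105)
= 6.7142


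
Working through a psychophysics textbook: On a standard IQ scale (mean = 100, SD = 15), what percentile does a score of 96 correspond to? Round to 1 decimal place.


z = (IQ - mean) / SD
z = (96 - 100) / 15 = -0.2667
Percentile = Phi(-0.2667) * 100
Phi(-0.2667) = 0.39485
= 39.5


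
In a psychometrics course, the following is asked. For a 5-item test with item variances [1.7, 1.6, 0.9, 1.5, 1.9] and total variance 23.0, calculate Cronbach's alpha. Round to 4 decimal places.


alpha = (k/(k-1)) * (1 - sum(s_i^2)/s_total^2)
sum(item variances) = 7.6
k/(k-1) = 5/4 = 1.25
1 - 7.6/23.0 = 1 - 0.330435 = 0.669565
alpha = 1.25 * 0.669565
= 0.8370


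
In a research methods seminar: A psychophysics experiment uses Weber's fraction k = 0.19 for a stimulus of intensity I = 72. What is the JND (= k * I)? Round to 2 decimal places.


JND = k * I
JND = 0.19 * 72
= 13.68


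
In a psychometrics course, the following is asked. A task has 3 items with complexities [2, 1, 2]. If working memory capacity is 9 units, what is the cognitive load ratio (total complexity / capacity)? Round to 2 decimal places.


Total complexity = 2 + 1 + 2 = 5
Load = total / capacity = 5 / 9
= 0.56


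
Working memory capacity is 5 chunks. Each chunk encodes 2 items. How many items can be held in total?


Total items = chunks * items_per_chunk
= 5 * 2
= 10


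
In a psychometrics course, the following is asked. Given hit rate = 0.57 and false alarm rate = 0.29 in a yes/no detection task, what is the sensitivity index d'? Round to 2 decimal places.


d' = z(HR) - z(FAR)
z(0.57) = 0.1764
z(0.29) = -0.5534
d' = 0.1764 - -0.5534
= 0.73


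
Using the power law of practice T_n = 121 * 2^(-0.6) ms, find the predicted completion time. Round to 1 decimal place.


T_n = 121 * 2^(-0.6)
2^(-0.6) = 0.659754
T_n = 121 * 0.659754
= 79.8 ms


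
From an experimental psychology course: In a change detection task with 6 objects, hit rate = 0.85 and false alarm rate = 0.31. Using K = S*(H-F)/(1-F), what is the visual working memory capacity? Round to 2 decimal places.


K = S * (H - F) / (1 - F)
H - F = 0.54
1 - F = 0.69
K = 6 * 0.54 / 0.69
= 4.70


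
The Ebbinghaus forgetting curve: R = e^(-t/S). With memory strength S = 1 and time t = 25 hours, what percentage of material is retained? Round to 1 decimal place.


R = e^(-t/S)
-t/S = -25/1 = -25.0
R = e^(-25.0) = 0.0
Percentage = 0.0 * 100
= 0.0


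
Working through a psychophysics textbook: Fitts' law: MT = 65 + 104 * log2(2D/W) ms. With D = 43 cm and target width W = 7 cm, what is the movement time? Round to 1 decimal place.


MT = 65 + 104 * log2(2*43/7)
2D/W = 12.285714
log2(12.285714) = 3.6189
MT = 65 + 104 * 3.6189
= 441.4 ms


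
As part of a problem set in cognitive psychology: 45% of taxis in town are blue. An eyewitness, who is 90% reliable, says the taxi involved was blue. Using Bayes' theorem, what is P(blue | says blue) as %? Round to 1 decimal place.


P(blue | says blue) = P(says blue | blue)*P(blue) / [P(says blue | blue)*P(blue) + P(says blue | not blue)*P(not blue)]
Numerator = 0.9 * 0.45 = 0.405
False identification = 0.1 * 0.55 = 0.055
P = 0.405 / (0.405 + 0.055)
= 0.405 / 0.46
As percentage = 88.0


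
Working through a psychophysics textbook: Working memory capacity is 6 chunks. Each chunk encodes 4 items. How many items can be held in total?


Total items = chunks * items_per_chunk
= 6 * 4
= 24


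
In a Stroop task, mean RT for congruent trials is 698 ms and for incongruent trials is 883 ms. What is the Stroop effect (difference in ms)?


Stroop effect = RT(incongruent) - RT(congruent)
= 883 - 698
= 185 ms


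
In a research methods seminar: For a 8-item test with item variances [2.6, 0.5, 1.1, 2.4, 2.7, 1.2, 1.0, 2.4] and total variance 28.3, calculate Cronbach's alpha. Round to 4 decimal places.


alpha = (k/(k-1)) * (1 - sum(s_i^2)/s_total^2)
sum(item variances) = 13.9
k/(k-1) = 8/7 = 1.142857
1 - 13.9/28.3 = 1 - 0.491166 = 0.508834
alpha = 1.142857 * 0.508834
= 0.5815


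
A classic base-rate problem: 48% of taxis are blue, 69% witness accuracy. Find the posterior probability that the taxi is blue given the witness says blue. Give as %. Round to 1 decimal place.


P(blue | says blue) = P(says blue | blue)*P(blue) / [P(says blue | blue)*P(blue) + P(says blue | not blue)*P(not blue)]
Numerator = 0.69 * 0.48 = 0.3312
False identification = 0.31 * 0.52 = 0.1612
P = 0.3312 / (0.3312 + 0.1612)
= 0.3312 / 0.4924
As percentage = 67.3


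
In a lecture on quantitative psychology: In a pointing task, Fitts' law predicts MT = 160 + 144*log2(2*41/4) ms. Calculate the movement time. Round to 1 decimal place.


MT = 160 + 144 * log2(2*41/4)
2D/W = 20.5
log2(20.5) = 4.3576
MT = 160 + 144 * 4.3576
= 787.5 ms


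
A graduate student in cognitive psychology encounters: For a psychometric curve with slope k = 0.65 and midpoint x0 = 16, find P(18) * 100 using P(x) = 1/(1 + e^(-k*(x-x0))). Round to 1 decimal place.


P(x) = 1/(1 + e^(-0.65*(18 - 16)))
Exponent = -0.65 * 2 = -1.3
e^(-1.3) = 0.272532
P = 1/(1 + 0.272532) = 0.785835
Percentage = 78.6


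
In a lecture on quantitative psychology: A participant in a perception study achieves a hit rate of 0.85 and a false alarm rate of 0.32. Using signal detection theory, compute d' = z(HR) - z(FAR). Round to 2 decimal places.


d' = z(HR) - z(FAR)
z(0.85) = 1.0364
z(0.32) = -0.4677
d' = 1.0364 - -0.4677
= 1.50


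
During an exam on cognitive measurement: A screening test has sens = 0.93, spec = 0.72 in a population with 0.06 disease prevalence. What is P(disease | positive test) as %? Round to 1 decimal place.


PPV = (sens * prev) / (sens * prev + (1-spec) * (1-prev))
Numerator = 0.93 * 0.06 = 0.0558
P(positive and no disease) = (1 - spec) * (1 - prev) = (1 - 0.72) * (1 - 0.06) = 0.2632
Denominator = 0.0558 + 0.2632 = 0.319
PPV = 0.0558 / 0.319 = 0.174922
As percentage = 17.5


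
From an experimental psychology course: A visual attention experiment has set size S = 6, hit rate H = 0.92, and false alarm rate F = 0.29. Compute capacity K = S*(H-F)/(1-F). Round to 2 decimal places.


K = S * (H - F) / (1 - F)
H - F = 0.63
1 - F = 0.71
K = 6 * 0.63 / 0.71
= 5.32


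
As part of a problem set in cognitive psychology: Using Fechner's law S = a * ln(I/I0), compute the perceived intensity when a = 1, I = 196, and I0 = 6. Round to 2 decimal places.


S = 1 * ln(196/6)
I/I0 = 32.666667
ln(32.666667) = 3.4864
S = 1 * 3.4864
= 3.49


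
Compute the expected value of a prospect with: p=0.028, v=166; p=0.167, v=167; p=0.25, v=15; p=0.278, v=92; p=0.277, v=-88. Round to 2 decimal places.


EU = sum(p_i * v_i)
0.028 * 166 = 4.648
0.167 * 167 = 27.889
0.25 * 15 = 3.75
0.278 * 92 = 25.576
0.277 * -88 = -24.376
EU = 4.648 + 27.889 + 3.75 + 25.576 + -24.376
= 37.49


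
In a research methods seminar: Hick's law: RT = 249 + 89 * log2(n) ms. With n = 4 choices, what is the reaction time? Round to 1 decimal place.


RT = 249 + 89 * log2(4)
log2(4) = 2.0
RT = 249 + 89 * 2.0
= 249 + 178.0
= 427.0 ms


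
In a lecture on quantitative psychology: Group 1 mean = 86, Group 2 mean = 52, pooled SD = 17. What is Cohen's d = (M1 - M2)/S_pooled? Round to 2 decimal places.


Cohen's d = (M1 - M2) / S_pooled
= (86 - 52) / 17
= 34 / 17
= 2.00


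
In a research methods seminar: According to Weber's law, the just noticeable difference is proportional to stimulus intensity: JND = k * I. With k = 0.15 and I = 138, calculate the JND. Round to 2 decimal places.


JND = k * I
JND = 0.15 * 138
= 20.70


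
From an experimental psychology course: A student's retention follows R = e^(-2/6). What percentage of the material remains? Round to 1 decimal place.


R = e^(-t/S)
-t/S = -2/6 = -0.333333
R = e^(-0.333333) = 0.716532
Percentage = 0.716532 * 100
= 71.7


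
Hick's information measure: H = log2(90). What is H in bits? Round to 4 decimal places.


H = log2(n)
H = log2(90)
= 6.4919


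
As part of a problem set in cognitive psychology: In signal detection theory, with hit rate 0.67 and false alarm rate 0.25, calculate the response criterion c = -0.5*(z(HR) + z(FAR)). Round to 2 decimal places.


c = -0.5 * (z(HR) + z(FAR))
z(0.67) = 0.4399
z(0.25) = -0.6745
c = -0.5 * (0.4399 + -0.6745)
= -0.5 * -0.2346
= 0.12


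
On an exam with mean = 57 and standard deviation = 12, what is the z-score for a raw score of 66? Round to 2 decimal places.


z = (X - mu) / sigma
= (66 - 57) / 12
= 9 / 12
= 0.75


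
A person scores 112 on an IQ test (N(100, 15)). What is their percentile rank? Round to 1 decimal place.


z = (IQ - mean) / SD
z = (112 - 100) / 15 = 0.8
Percentile = Phi(0.8) * 100
Phi(0.8) = 0.788145
= 78.8


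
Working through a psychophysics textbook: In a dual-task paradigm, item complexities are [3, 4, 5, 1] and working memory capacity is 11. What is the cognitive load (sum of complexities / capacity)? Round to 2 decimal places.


Total complexity = 3 + 4 + 5 + 1 = 13
Load = total / capacity = 13 / 11
= 1.18


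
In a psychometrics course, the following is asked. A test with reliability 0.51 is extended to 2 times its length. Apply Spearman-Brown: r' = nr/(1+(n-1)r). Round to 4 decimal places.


r_new = n*r / (1 + (n-1)*r)
Numerator = 2 * 0.51 = 1.02
Denominator = 1 + 1 * 0.51 = 1.51
r_new = 1.02 / 1.51
= 0.6755


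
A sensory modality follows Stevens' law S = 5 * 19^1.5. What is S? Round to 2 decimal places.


S = 5 * 19^1.5
19^1.5 = 82.8191
S = 5 * 82.8191
= 414.10


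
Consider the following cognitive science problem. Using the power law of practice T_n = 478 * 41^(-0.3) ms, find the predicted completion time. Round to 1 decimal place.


T_n = 478 * 41^(-0.3)
41^(-0.3) = 0.32822
T_n = 478 * 0.32822
= 156.9 ms


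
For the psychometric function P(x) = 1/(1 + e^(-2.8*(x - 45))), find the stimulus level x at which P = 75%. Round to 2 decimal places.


At P = 0.75: 0.75 = 1/(1 + e^(-k*(x-x0)))
Solving: e^(-k*(x-x0)) = 1/3
x = x0 + ln(3)/k
ln(3) = 1.0986
x = 45 + 1.0986/2.8
= 45 + 0.3924
= 45.39


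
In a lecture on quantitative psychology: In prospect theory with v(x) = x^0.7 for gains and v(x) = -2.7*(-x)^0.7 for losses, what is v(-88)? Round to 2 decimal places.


Since x = -88 < 0, use v(x) = -lambda*(-x)^alpha
(-x) = 88
88^0.7 = 22.9688
v(-88) = -2.7 * 22.9688
= -62.02


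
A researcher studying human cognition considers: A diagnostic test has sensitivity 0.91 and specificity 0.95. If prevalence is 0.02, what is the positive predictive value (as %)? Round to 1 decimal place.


PPV = (sens * prev) / (sens * prev + (1-spec) * (1-prev))
Numerator = 0.91 * 0.02 = 0.0182
P(positive and no disease) = (1 - spec) * (1 - prev) = (1 - 0.95) * (1 - 0.02) = 0.049
Denominator = 0.0182 + 0.049 = 0.0672
PPV = 0.0182 / 0.0672 = 0.270833
As percentage = 27.1


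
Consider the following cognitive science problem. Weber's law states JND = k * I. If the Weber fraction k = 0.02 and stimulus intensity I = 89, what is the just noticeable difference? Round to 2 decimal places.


JND = k * I
JND = 0.02 * 89
= 1.78


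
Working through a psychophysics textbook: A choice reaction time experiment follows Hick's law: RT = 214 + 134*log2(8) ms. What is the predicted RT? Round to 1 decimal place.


RT = 214 + 134 * log2(8)
log2(8) = 3.0
RT = 214 + 134 * 3.0
= 214 + 402.0
= 616.0 ms


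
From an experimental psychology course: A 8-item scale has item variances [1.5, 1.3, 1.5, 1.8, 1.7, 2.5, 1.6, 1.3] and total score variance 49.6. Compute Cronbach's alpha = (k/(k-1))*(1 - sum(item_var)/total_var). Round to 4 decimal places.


alpha = (k/(k-1)) * (1 - sum(s_i^2)/s_total^2)
sum(item variances) = 13.2
k/(k-1) = 8/7 = 1.142857
1 - 13.2/49.6 = 1 - 0.266129 = 0.733871
alpha = 1.142857 * 0.733871
= 0.8387


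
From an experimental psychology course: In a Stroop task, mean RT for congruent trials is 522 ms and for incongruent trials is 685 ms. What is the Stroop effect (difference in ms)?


Stroop effect = RT(incongruent) - RT(congruent)
= 685 - 522
= 163 ms


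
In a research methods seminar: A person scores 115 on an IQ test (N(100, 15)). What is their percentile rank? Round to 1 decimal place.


z = (IQ - mean) / SD
z = (115 - 100) / 15 = 1.0
Percentile = Phi(1.0) * 100
Phi(1.0) = 0.841345
= 84.1


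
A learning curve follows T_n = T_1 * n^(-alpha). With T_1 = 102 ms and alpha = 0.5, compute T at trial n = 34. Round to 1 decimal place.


T_n = 102 * 34^(-0.5)
34^(-0.5) = 0.171499
T_n = 102 * 0.171499
= 17.5 ms


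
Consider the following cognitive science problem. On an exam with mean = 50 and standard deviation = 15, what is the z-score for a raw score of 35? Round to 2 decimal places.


z = (X - mu) / sigma
= (35 - 50) / 15
= -15 / 15
= -1.00


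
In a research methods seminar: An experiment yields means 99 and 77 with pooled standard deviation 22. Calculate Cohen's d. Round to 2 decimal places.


Cohen's d = (M1 - M2) / S_pooled
= (99 - 77) / 22
= 22 / 22
= 1.00


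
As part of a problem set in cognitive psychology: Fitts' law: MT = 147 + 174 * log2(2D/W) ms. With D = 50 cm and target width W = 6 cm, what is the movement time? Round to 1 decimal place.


MT = 147 + 174 * log2(2*50/6)
2D/W = 16.666667
log2(16.666667) = 4.0589
MT = 147 + 174 * 4.0589
= 853.2 ms


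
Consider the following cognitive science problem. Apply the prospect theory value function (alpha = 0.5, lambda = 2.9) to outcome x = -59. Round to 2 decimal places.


Since x = -59 < 0, use v(x) = -lambda*(-x)^alpha
(-x) = 59
59^0.5 = 7.6811
v(-59) = -2.9 * 7.6811
= -22.28


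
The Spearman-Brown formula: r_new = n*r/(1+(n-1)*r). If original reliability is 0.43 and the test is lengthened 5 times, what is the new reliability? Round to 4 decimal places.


r_new = n*r / (1 + (n-1)*r)
Numerator = 5 * 0.43 = 2.15
Denominator = 1 + 4 * 0.43 = 2.72
r_new = 2.15 / 2.72
= 0.7904


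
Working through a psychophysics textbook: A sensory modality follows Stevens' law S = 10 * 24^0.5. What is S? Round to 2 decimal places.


S = 10 * 24^0.5
24^0.5 = 4.899
S = 10 * 4.899
= 48.99


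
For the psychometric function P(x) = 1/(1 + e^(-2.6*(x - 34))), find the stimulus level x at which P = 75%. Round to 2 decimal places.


At P = 0.75: 0.75 = 1/(1 + e^(-k*(x-x0)))
Solving: e^(-k*(x-x0)) = 1/3
x = x0 + ln(3)/k
ln(3) = 1.0986
x = 34 + 1.0986/2.6
= 34 + 0.4225
= 34.42


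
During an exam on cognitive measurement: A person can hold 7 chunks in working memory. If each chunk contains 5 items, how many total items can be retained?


Total items = chunks * items_per_chunk
= 7 * 5
= 35


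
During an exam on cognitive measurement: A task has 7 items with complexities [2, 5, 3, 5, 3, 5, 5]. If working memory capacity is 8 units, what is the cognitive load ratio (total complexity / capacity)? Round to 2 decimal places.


Total complexity = 2 + 5 + 3 + 5 + 3 + 5 + 5 = 28
Load = total / capacity = 28 / 8
= 3.50


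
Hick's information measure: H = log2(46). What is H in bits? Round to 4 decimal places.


H = log2(n)
H = log2(46)
= 5.5236


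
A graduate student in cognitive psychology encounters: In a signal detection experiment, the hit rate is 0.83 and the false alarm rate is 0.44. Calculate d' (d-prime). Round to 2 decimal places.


d' = z(HR) - z(FAR)
z(0.83) = 0.9542
z(0.44) = -0.151
d' = 0.9542 - -0.151
= 1.11


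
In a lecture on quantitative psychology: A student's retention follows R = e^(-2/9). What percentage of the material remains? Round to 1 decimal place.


R = e^(-t/S)
-t/S = -2/9 = -0.222222
R = e^(-0.222222) = 0.800738
Percentage = 0.800738 * 100
= 80.1


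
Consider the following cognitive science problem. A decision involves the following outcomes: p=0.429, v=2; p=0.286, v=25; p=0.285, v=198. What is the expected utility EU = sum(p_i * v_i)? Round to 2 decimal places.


EU = sum(p_i * v_i)
0.429 * 2 = 0.858
0.286 * 25 = 7.15
0.285 * 198 = 56.43
EU = 0.858 + 7.15 + 56.43
= 64.44


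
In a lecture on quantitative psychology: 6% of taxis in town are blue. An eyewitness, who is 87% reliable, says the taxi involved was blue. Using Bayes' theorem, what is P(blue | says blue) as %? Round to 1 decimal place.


P(blue | says blue) = P(says blue | blue)*P(blue) / [P(says blue | blue)*P(blue) + P(says blue | not blue)*P(not blue)]
Numerator = 0.87 * 0.06 = 0.0522
False identification = 0.13 * 0.94 = 0.1222
P = 0.0522 / (0.0522 + 0.1222)
= 0.0522 / 0.1744
As percentage = 29.9


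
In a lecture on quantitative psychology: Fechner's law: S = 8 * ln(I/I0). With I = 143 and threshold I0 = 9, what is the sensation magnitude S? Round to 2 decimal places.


S = 8 * ln(143/9)
I/I0 = 15.888889
ln(15.888889) = 2.7656
S = 8 * 2.7656
= 22.12


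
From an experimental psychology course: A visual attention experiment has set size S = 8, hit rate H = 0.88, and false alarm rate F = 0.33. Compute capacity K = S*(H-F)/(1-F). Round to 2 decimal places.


K = S * (H - F) / (1 - F)
H - F = 0.55
1 - F = 0.67
K = 8 * 0.55 / 0.67
= 6.57


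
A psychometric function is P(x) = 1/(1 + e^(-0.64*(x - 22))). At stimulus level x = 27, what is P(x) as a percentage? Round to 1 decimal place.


P(x) = 1/(1 + e^(-0.64*(27 - 22)))
Exponent = -0.64 * 5 = -3.2
e^(-3.2) = 0.040762
P = 1/(1 + 0.040762) = 0.960834
Percentage = 96.1
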